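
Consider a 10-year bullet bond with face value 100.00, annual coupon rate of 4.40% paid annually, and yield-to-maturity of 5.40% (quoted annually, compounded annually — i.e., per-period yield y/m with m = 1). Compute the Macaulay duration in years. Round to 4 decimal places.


Answer: Macaulay duration = 8.2218 years

Derivation:
Coupon per period c = face * coupon_rate / m = 4.400000
Periods per year m = 1; per-period yield y/m = 0.054000
Number of cashflows N = 10
Cashflows (t years, CF_t, discount factor 1/(1+y/m)^(m*t), PV):
  t = 1.0000: CF_t = 4.400000, DF = 0.948767, PV = 4.174573
  t = 2.0000: CF_t = 4.400000, DF = 0.900158, PV = 3.960695
  t = 3.0000: CF_t = 4.400000, DF = 0.854040, PV = 3.757776
  t = 4.0000: CF_t = 4.400000, DF = 0.810285, PV = 3.565252
  t = 5.0000: CF_t = 4.400000, DF = 0.768771, PV = 3.382592
  t = 6.0000: CF_t = 4.400000, DF = 0.729384, PV = 3.209290
  t = 7.0000: CF_t = 4.400000, DF = 0.692015, PV = 3.044868
  t = 8.0000: CF_t = 4.400000, DF = 0.656561, PV = 2.888869
  t = 9.0000: CF_t = 4.400000, DF = 0.622923, PV = 2.740862
  t = 10.0000: CF_t = 104.400000, DF = 0.591009, PV = 61.701311
Price P = sum_t PV_t = 92.426087
Macaulay numerator sum_t t * PV_t:
  t * PV_t at t = 1.0000: 4.174573
  t * PV_t at t = 2.0000: 7.921391
  t * PV_t at t = 3.0000: 11.273327
  t * PV_t at t = 4.0000: 14.261008
  t * PV_t at t = 5.0000: 16.912960
  t * PV_t at t = 6.0000: 19.255742
  t * PV_t at t = 7.0000: 21.314073
  t * PV_t at t = 8.0000: 23.110949
  t * PV_t at t = 9.0000: 24.667759
  t * PV_t at t = 10.0000: 617.013107
Macaulay duration D = (sum_t t * PV_t) / P = 759.904888 / 92.426087 = 8.221758


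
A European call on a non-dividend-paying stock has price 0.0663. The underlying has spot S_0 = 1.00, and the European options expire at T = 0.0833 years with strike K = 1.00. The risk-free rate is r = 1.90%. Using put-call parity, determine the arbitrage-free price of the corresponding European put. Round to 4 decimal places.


Put-call parity: C - P = S_0 * exp(-qT) - K * exp(-rT).
S_0 * exp(-qT) = 1.0000 * 1.00000000 = 1.00000000
K * exp(-rT) = 1.0000 * 0.99841855 = 0.99841855
P = C - S*exp(-qT) + K*exp(-rT)
P = 0.0663 - 1.00000000 + 0.99841855 = 0.0647

Answer: Put price = 0.0647


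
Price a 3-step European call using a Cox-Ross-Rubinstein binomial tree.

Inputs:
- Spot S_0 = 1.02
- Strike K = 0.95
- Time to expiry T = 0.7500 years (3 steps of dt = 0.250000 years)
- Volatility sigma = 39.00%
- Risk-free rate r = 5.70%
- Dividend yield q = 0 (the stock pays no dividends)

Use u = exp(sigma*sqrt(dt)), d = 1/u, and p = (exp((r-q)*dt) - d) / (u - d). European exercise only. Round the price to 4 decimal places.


dt = T/N = 0.250000
u = exp(sigma*sqrt(dt)) = 1.215311; d = 1/u = 0.822835
p = (exp((r-q)*dt) - d) / (u - d) = 0.487972
Discount per step: exp(-r*dt) = 0.985851
Stock lattice S(k, i) with i counting down-moves:
  k=0: S(0,0) = 1.0200
  k=1: S(1,0) = 1.2396; S(1,1) = 0.8393
  k=2: S(2,0) = 1.5065; S(2,1) = 1.0200; S(2,2) = 0.6906
  k=3: S(3,0) = 1.8309; S(3,1) = 1.2396; S(3,2) = 0.8393; S(3,3) = 0.5682
Terminal payoffs V(N, i) = max(S_T - K, 0):
  V(3,0) = 0.880891; V(3,1) = 0.289617; V(3,2) = 0.000000; V(3,3) = 0.000000
Backward induction: V(k, i) = exp(-r*dt) * [p * V(k+1, i) + (1-p) * V(k+1, i+1)].
  V(2,0) = exp(-r*dt) * [p*0.880891 + (1-p)*0.289617] = 0.569962
  V(2,1) = exp(-r*dt) * [p*0.289617 + (1-p)*0.000000] = 0.139325
  V(2,2) = exp(-r*dt) * [p*0.000000 + (1-p)*0.000000] = 0.000000
  V(1,0) = exp(-r*dt) * [p*0.569962 + (1-p)*0.139325] = 0.344519
  V(1,1) = exp(-r*dt) * [p*0.139325 + (1-p)*0.000000] = 0.067025
  V(0,0) = exp(-r*dt) * [p*0.344519 + (1-p)*0.067025] = 0.199570

Answer: Price = V(0,0) = 0.1996


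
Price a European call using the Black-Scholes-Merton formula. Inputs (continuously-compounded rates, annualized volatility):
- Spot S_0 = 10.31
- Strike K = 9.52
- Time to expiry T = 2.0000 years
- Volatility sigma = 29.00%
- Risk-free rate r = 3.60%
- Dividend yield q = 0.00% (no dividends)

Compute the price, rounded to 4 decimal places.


Answer: Price = 2.3865

Derivation:
d1 = (ln(S/K) + (r - q + 0.5*sigma^2) * T) / (sigma * sqrt(T)) = 0.57499839
d2 = d1 - sigma * sqrt(T) = 0.16487645
exp(-rT) = 0.93053090; exp(-qT) = 1.00000000
C = S_0 * exp(-qT) * N(d1) - K * exp(-rT) * N(d2)
N(d1) = 0.71735381; N(d2) = 0.56547939
C = 10.3100 * 1.00000000 * 0.71735381 - 9.5200 * 0.93053090 * 0.56547939 = 2.3865


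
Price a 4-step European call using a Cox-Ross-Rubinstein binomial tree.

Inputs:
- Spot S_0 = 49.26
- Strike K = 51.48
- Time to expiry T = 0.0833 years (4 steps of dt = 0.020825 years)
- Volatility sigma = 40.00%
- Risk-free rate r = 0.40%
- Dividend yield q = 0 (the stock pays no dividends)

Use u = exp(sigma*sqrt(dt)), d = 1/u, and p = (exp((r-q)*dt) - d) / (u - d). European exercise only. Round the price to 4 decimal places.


dt = T/N = 0.020825
u = exp(sigma*sqrt(dt)) = 1.059422; d = 1/u = 0.943911
p = (exp((r-q)*dt) - d) / (u - d) = 0.486294
Discount per step: exp(-r*dt) = 0.999917
Stock lattice S(k, i) with i counting down-moves:
  k=0: S(0,0) = 49.2600
  k=1: S(1,0) = 52.1871; S(1,1) = 46.4971
  k=2: S(2,0) = 55.2882; S(2,1) = 49.2600; S(2,2) = 43.8891
  k=3: S(3,0) = 58.5735; S(3,1) = 52.1871; S(3,2) = 46.4971; S(3,3) = 41.4274
  k=4: S(4,0) = 62.0541; S(4,1) = 55.2882; S(4,2) = 49.2600; S(4,3) = 43.8891; S(4,4) = 39.1038
Terminal payoffs V(N, i) = max(S_T - K, 0):
  V(4,0) = 10.574083; V(4,1) = 3.808191; V(4,2) = 0.000000; V(4,3) = 0.000000; V(4,4) = 0.000000
Backward induction: V(k, i) = exp(-r*dt) * [p * V(k+1, i) + (1-p) * V(k+1, i+1)].
  V(3,0) = exp(-r*dt) * [p*10.574083 + (1-p)*3.808191] = 7.097815
  V(3,1) = exp(-r*dt) * [p*3.808191 + (1-p)*0.000000] = 1.851748
  V(3,2) = exp(-r*dt) * [p*0.000000 + (1-p)*0.000000] = 0.000000
  V(3,3) = exp(-r*dt) * [p*0.000000 + (1-p)*0.000000] = 0.000000
  V(2,0) = exp(-r*dt) * [p*7.097815 + (1-p)*1.851748] = 4.402513
  V(2,1) = exp(-r*dt) * [p*1.851748 + (1-p)*0.000000] = 0.900419
  V(2,2) = exp(-r*dt) * [p*0.000000 + (1-p)*0.000000] = 0.000000
  V(1,0) = exp(-r*dt) * [p*4.402513 + (1-p)*0.900419] = 2.603251
  V(1,1) = exp(-r*dt) * [p*0.900419 + (1-p)*0.000000] = 0.437832
  V(0,0) = exp(-r*dt) * [p*2.603251 + (1-p)*0.437832] = 1.490739

Answer: Price = V(0,0) = 1.4907


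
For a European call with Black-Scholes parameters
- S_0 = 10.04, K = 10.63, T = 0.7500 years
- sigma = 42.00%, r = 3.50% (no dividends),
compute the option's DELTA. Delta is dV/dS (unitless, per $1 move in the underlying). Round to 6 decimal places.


Answer: Delta = 0.538653

Derivation:
d1 = 0.0970413684; d2 = -0.2666893012
phi(d1) = 0.3970682706; exp(-qT) = 1.0000000000; exp(-rT) = 0.9740915363
N(d1) = 0.5386532289
Delta = exp(-qT) * N(d1) = 1.0000000000 * 0.5386532289 = 0.538653


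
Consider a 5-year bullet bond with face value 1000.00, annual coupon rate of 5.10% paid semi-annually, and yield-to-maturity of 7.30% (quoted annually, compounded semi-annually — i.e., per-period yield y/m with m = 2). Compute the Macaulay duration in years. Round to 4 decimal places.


Answer: Macaulay duration = 4.4450 years

Derivation:
Coupon per period c = face * coupon_rate / m = 25.500000
Periods per year m = 2; per-period yield y/m = 0.036500
Number of cashflows N = 10
Cashflows (t years, CF_t, discount factor 1/(1+y/m)^(m*t), PV):
  t = 0.5000: CF_t = 25.500000, DF = 0.964785, PV = 24.602026
  t = 1.0000: CF_t = 25.500000, DF = 0.930811, PV = 23.735674
  t = 1.5000: CF_t = 25.500000, DF = 0.898033, PV = 22.899830
  t = 2.0000: CF_t = 25.500000, DF = 0.866409, PV = 22.093420
  t = 2.5000: CF_t = 25.500000, DF = 0.835898, PV = 21.315408
  t = 3.0000: CF_t = 25.500000, DF = 0.806462, PV = 20.564793
  t = 3.5000: CF_t = 25.500000, DF = 0.778063, PV = 19.840611
  t = 4.0000: CF_t = 25.500000, DF = 0.750664, PV = 19.141930
  t = 4.5000: CF_t = 25.500000, DF = 0.724230, PV = 18.467854
  t = 5.0000: CF_t = 1025.500000, DF = 0.698726, PV = 716.543565
Price P = sum_t PV_t = 909.205111
Macaulay numerator sum_t t * PV_t:
  t * PV_t at t = 0.5000: 12.301013
  t * PV_t at t = 1.0000: 23.735674
  t * PV_t at t = 1.5000: 34.349745
  t * PV_t at t = 2.0000: 44.186841
  t * PV_t at t = 2.5000: 53.288520
  t * PV_t at t = 3.0000: 61.694379
  t * PV_t at t = 3.5000: 69.442137
  t * PV_t at t = 4.0000: 76.567721
  t * PV_t at t = 4.5000: 83.105341
  t * PV_t at t = 5.0000: 3582.717827
Macaulay duration D = (sum_t t * PV_t) / P = 4041.389198 / 909.205111 = 4.444970


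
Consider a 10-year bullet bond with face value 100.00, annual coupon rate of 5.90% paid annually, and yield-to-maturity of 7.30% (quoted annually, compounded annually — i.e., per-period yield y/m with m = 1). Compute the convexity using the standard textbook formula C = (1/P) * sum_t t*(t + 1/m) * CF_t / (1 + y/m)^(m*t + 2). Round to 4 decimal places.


Coupon per period c = face * coupon_rate / m = 5.900000
Periods per year m = 1; per-period yield y/m = 0.073000
Number of cashflows N = 10
Cashflows (t years, CF_t, discount factor 1/(1+y/m)^(m*t), PV):
  t = 1.0000: CF_t = 5.900000, DF = 0.931966, PV = 5.498602
  t = 2.0000: CF_t = 5.900000, DF = 0.868561, PV = 5.124513
  t = 3.0000: CF_t = 5.900000, DF = 0.809470, PV = 4.775874
  t = 4.0000: CF_t = 5.900000, DF = 0.754399, PV = 4.450954
  t = 5.0000: CF_t = 5.900000, DF = 0.703075, PV = 4.148140
  t = 6.0000: CF_t = 5.900000, DF = 0.655242, PV = 3.865927
  t = 7.0000: CF_t = 5.900000, DF = 0.610663, PV = 3.602915
  t = 8.0000: CF_t = 5.900000, DF = 0.569118, PV = 3.357795
  t = 9.0000: CF_t = 5.900000, DF = 0.530399, PV = 3.129353
  t = 10.0000: CF_t = 105.900000, DF = 0.494314, PV = 52.347837
Price P = sum_t PV_t = 90.301909
Convexity numerator sum_t t*(t + 1/m) * CF_t / (1+y/m)^(m*t + 2):
  t = 1.0000: term = 9.551748
  t = 2.0000: term = 26.705725
  t = 3.0000: term = 49.777680
  t = 4.0000: term = 77.318545
  t = 5.0000: term = 108.087435
  t = 6.0000: term = 141.027409
  t = 7.0000: term = 175.243751
  t = 8.0000: term = 209.984524
  t = 9.0000: term = 244.623164
  t = 10.0000: term = 5001.404513
Convexity = (1/P) * sum = 6043.724495 / 90.301909 = 66.927981

Answer: Convexity = 66.9280


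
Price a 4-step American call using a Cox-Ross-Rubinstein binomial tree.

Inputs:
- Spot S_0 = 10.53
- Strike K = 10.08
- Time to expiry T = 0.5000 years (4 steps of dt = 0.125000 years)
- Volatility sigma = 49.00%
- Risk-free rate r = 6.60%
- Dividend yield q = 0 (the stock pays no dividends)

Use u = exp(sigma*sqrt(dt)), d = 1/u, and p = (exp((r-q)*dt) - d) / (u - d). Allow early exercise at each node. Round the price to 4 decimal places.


dt = T/N = 0.125000
u = exp(sigma*sqrt(dt)) = 1.189153; d = 1/u = 0.840935
p = (exp((r-q)*dt) - d) / (u - d) = 0.480588
Discount per step: exp(-r*dt) = 0.991784
Stock lattice S(k, i) with i counting down-moves:
  k=0: S(0,0) = 10.5300
  k=1: S(1,0) = 12.5218; S(1,1) = 8.8550
  k=2: S(2,0) = 14.8903; S(2,1) = 10.5300; S(2,2) = 7.4465
  k=3: S(3,0) = 17.7069; S(3,1) = 12.5218; S(3,2) = 8.8550; S(3,3) = 6.2620
  k=4: S(4,0) = 21.0562; S(4,1) = 14.8903; S(4,2) = 10.5300; S(4,3) = 7.4465; S(4,4) = 5.2660
Terminal payoffs V(N, i) = max(S_T - K, 0):
  V(4,0) = 10.976156; V(4,1) = 4.810310; V(4,2) = 0.450000; V(4,3) = 0.000000; V(4,4) = 0.000000
Backward induction: V(k, i) = exp(-r*dt) * [p * V(k+1, i) + (1-p) * V(k+1, i+1)]; then take max(V_cont, immediate exercise) for American.
  V(3,0) = exp(-r*dt) * [p*10.976156 + (1-p)*4.810310] = 7.709672; exercise = 7.626854; V(3,0) = max -> 7.709672
  V(3,1) = exp(-r*dt) * [p*4.810310 + (1-p)*0.450000] = 2.524597; exercise = 2.441779; V(3,1) = max -> 2.524597
  V(3,2) = exp(-r*dt) * [p*0.450000 + (1-p)*0.000000] = 0.214488; exercise = 0.000000; V(3,2) = max -> 0.214488
  V(3,3) = exp(-r*dt) * [p*0.000000 + (1-p)*0.000000] = 0.000000; exercise = 0.000000; V(3,3) = max -> 0.000000
  V(2,0) = exp(-r*dt) * [p*7.709672 + (1-p)*2.524597] = 4.975265; exercise = 4.810310; V(2,0) = max -> 4.975265
  V(2,1) = exp(-r*dt) * [p*2.524597 + (1-p)*0.214488] = 1.313814; exercise = 0.450000; V(2,1) = max -> 1.313814
  V(2,2) = exp(-r*dt) * [p*0.214488 + (1-p)*0.000000] = 0.102233; exercise = 0.000000; V(2,2) = max -> 0.102233
  V(1,0) = exp(-r*dt) * [p*4.975265 + (1-p)*1.313814] = 3.048211; exercise = 2.441779; V(1,0) = max -> 3.048211
  V(1,1) = exp(-r*dt) * [p*1.313814 + (1-p)*0.102233] = 0.678880; exercise = 0.000000; V(1,1) = max -> 0.678880
  V(0,0) = exp(-r*dt) * [p*3.048211 + (1-p)*0.678880] = 1.802619; exercise = 0.450000; V(0,0) = max -> 1.802619

Answer: Price = V(0,0) = 1.8026


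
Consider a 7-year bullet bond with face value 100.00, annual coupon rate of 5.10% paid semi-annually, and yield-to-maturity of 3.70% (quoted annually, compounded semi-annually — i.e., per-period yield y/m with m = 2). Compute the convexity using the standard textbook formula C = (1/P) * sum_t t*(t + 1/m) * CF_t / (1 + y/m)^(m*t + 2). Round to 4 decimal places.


Answer: Convexity = 41.2791

Derivation:
Coupon per period c = face * coupon_rate / m = 2.550000
Periods per year m = 2; per-period yield y/m = 0.018500
Number of cashflows N = 14
Cashflows (t years, CF_t, discount factor 1/(1+y/m)^(m*t), PV):
  t = 0.5000: CF_t = 2.550000, DF = 0.981836, PV = 2.503682
  t = 1.0000: CF_t = 2.550000, DF = 0.964002, PV = 2.458205
  t = 1.5000: CF_t = 2.550000, DF = 0.946492, PV = 2.413554
  t = 2.0000: CF_t = 2.550000, DF = 0.929300, PV = 2.369715
  t = 2.5000: CF_t = 2.550000, DF = 0.912420, PV = 2.326671
  t = 3.0000: CF_t = 2.550000, DF = 0.895847, PV = 2.284410
  t = 3.5000: CF_t = 2.550000, DF = 0.879575, PV = 2.242916
  t = 4.0000: CF_t = 2.550000, DF = 0.863598, PV = 2.202175
  t = 4.5000: CF_t = 2.550000, DF = 0.847912, PV = 2.162175
  t = 5.0000: CF_t = 2.550000, DF = 0.832510, PV = 2.122902
  t = 5.5000: CF_t = 2.550000, DF = 0.817389, PV = 2.084341
  t = 6.0000: CF_t = 2.550000, DF = 0.802542, PV = 2.046481
  t = 6.5000: CF_t = 2.550000, DF = 0.787964, PV = 2.009309
  t = 7.0000: CF_t = 102.550000, DF = 0.773652, PV = 79.337991
Price P = sum_t PV_t = 108.564527
Convexity numerator sum_t t*(t + 1/m) * CF_t / (1+y/m)^(m*t + 2):
  t = 0.5000: term = 1.206777
  t = 1.0000: term = 3.554572
  t = 1.5000: term = 6.980014
  t = 2.0000: term = 11.422048
  t = 2.5000: term = 16.821868
  t = 3.0000: term = 23.122842
  t = 3.5000: term = 30.270453
  t = 4.0000: term = 38.212227
  t = 4.5000: term = 46.897677
  t = 5.0000: term = 56.278236
  t = 5.5000: term = 66.307200
  t = 6.0000: term = 76.939670
  t = 6.5000: term = 88.132497
  t = 7.0000: term = 4015.304030
Convexity = (1/P) * sum = 4481.450111 / 108.564527 = 41.279138


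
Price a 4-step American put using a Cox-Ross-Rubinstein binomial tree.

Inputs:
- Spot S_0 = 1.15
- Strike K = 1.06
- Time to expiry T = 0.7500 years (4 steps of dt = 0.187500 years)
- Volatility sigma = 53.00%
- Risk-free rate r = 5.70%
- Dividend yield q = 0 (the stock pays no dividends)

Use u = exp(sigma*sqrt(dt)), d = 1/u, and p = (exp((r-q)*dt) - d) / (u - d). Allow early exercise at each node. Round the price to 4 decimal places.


dt = T/N = 0.187500
u = exp(sigma*sqrt(dt)) = 1.257967; d = 1/u = 0.794934
p = (exp((r-q)*dt) - d) / (u - d) = 0.466082
Discount per step: exp(-r*dt) = 0.989369
Stock lattice S(k, i) with i counting down-moves:
  k=0: S(0,0) = 1.1500
  k=1: S(1,0) = 1.4467; S(1,1) = 0.9142
  k=2: S(2,0) = 1.8199; S(2,1) = 1.1500; S(2,2) = 0.7267
  k=3: S(3,0) = 2.2893; S(3,1) = 1.4467; S(3,2) = 0.9142; S(3,3) = 0.5777
  k=4: S(4,0) = 2.8799; S(4,1) = 1.8199; S(4,2) = 1.1500; S(4,3) = 0.7267; S(4,4) = 0.4592
Terminal payoffs V(N, i) = max(K - S_T, 0):
  V(4,0) = 0.000000; V(4,1) = 0.000000; V(4,2) = 0.000000; V(4,3) = 0.333293; V(4,4) = 0.600780
Backward induction: V(k, i) = exp(-r*dt) * [p * V(k+1, i) + (1-p) * V(k+1, i+1)]; then take max(V_cont, immediate exercise) for American.
  V(3,0) = exp(-r*dt) * [p*0.000000 + (1-p)*0.000000] = 0.000000; exercise = 0.000000; V(3,0) = max -> 0.000000
  V(3,1) = exp(-r*dt) * [p*0.000000 + (1-p)*0.000000] = 0.000000; exercise = 0.000000; V(3,1) = max -> 0.000000
  V(3,2) = exp(-r*dt) * [p*0.000000 + (1-p)*0.333293] = 0.176059; exercise = 0.145826; V(3,2) = max -> 0.176059
  V(3,3) = exp(-r*dt) * [p*0.333293 + (1-p)*0.600780] = 0.471048; exercise = 0.482316; V(3,3) = max -> 0.482316
  V(2,0) = exp(-r*dt) * [p*0.000000 + (1-p)*0.000000] = 0.000000; exercise = 0.000000; V(2,0) = max -> 0.000000
  V(2,1) = exp(-r*dt) * [p*0.000000 + (1-p)*0.176059] = 0.093002; exercise = 0.000000; V(2,1) = max -> 0.093002
  V(2,2) = exp(-r*dt) * [p*0.176059 + (1-p)*0.482316] = 0.335966; exercise = 0.333293; V(2,2) = max -> 0.335966
  V(1,0) = exp(-r*dt) * [p*0.000000 + (1-p)*0.093002] = 0.049128; exercise = 0.000000; V(1,0) = max -> 0.049128
  V(1,1) = exp(-r*dt) * [p*0.093002 + (1-p)*0.335966] = 0.220357; exercise = 0.145826; V(1,1) = max -> 0.220357
  V(0,0) = exp(-r*dt) * [p*0.049128 + (1-p)*0.220357] = 0.139056; exercise = 0.000000; V(0,0) = max -> 0.139056

Answer: Price = V(0,0) = 0.1391


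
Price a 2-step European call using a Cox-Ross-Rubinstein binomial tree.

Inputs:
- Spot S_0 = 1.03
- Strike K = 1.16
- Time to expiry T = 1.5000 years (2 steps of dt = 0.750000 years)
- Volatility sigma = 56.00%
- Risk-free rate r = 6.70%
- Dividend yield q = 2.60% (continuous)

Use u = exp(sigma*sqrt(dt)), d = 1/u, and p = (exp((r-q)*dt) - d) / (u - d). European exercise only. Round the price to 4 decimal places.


Answer: Price = V(0,0) = 0.2391

Derivation:
dt = T/N = 0.750000
u = exp(sigma*sqrt(dt)) = 1.624133; d = 1/u = 0.615713
p = (exp((r-q)*dt) - d) / (u - d) = 0.412045
Discount per step: exp(-r*dt) = 0.950992
Stock lattice S(k, i) with i counting down-moves:
  k=0: S(0,0) = 1.0300
  k=1: S(1,0) = 1.6729; S(1,1) = 0.6342
  k=2: S(2,0) = 2.7169; S(2,1) = 1.0300; S(2,2) = 0.3905
Terminal payoffs V(N, i) = max(S_T - K, 0):
  V(2,0) = 1.556943; V(2,1) = 0.000000; V(2,2) = 0.000000
Backward induction: V(k, i) = exp(-r*dt) * [p * V(k+1, i) + (1-p) * V(k+1, i+1)].
  V(1,0) = exp(-r*dt) * [p*1.556943 + (1-p)*0.000000] = 0.610090
  V(1,1) = exp(-r*dt) * [p*0.000000 + (1-p)*0.000000] = 0.000000
  V(0,0) = exp(-r*dt) * [p*0.610090 + (1-p)*0.000000] = 0.239065


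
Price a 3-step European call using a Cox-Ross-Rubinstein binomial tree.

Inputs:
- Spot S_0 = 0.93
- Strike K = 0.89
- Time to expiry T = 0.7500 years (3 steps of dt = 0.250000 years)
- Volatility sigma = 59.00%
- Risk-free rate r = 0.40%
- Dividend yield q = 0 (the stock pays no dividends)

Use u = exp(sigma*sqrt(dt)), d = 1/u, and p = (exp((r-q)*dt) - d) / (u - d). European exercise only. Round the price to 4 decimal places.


Answer: Price = V(0,0) = 0.2196

Derivation:
dt = T/N = 0.250000
u = exp(sigma*sqrt(dt)) = 1.343126; d = 1/u = 0.744532
p = (exp((r-q)*dt) - d) / (u - d) = 0.428452
Discount per step: exp(-r*dt) = 0.999000
Stock lattice S(k, i) with i counting down-moves:
  k=0: S(0,0) = 0.9300
  k=1: S(1,0) = 1.2491; S(1,1) = 0.6924
  k=2: S(2,0) = 1.6777; S(2,1) = 0.9300; S(2,2) = 0.5155
  k=3: S(3,0) = 2.2534; S(3,1) = 1.2491; S(3,2) = 0.6924; S(3,3) = 0.3838
Terminal payoffs V(N, i) = max(S_T - K, 0):
  V(3,0) = 1.363375; V(3,1) = 0.359108; V(3,2) = 0.000000; V(3,3) = 0.000000
Backward induction: V(k, i) = exp(-r*dt) * [p * V(k+1, i) + (1-p) * V(k+1, i+1)].
  V(2,0) = exp(-r*dt) * [p*1.363375 + (1-p)*0.359108] = 0.788599
  V(2,1) = exp(-r*dt) * [p*0.359108 + (1-p)*0.000000] = 0.153706
  V(2,2) = exp(-r*dt) * [p*0.000000 + (1-p)*0.000000] = 0.000000
  V(1,0) = exp(-r*dt) * [p*0.788599 + (1-p)*0.153706] = 0.425302
  V(1,1) = exp(-r*dt) * [p*0.153706 + (1-p)*0.000000] = 0.065790
  V(0,0) = exp(-r*dt) * [p*0.425302 + (1-p)*0.065790] = 0.219604


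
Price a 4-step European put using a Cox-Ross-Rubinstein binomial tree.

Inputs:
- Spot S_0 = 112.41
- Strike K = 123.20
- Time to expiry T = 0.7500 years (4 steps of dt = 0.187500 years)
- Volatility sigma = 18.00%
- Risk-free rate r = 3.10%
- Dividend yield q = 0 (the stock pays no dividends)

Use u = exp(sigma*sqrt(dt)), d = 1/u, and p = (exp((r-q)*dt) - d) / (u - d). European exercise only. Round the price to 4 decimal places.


dt = T/N = 0.187500
u = exp(sigma*sqrt(dt)) = 1.081060; d = 1/u = 0.925018
p = (exp((r-q)*dt) - d) / (u - d) = 0.517882
Discount per step: exp(-r*dt) = 0.994204
Stock lattice S(k, i) with i counting down-moves:
  k=0: S(0,0) = 112.4100
  k=1: S(1,0) = 121.5220; S(1,1) = 103.9813
  k=2: S(2,0) = 131.3726; S(2,1) = 112.4100; S(2,2) = 96.1845
  k=3: S(3,0) = 142.0217; S(3,1) = 121.5220; S(3,2) = 103.9813; S(3,3) = 88.9724
  k=4: S(4,0) = 153.5340; S(4,1) = 131.3726; S(4,2) = 112.4100; S(4,3) = 96.1845; S(4,4) = 82.3010
Terminal payoffs V(N, i) = max(K - S_T, 0):
  V(4,0) = 0.000000; V(4,1) = 0.000000; V(4,2) = 10.790000; V(4,3) = 27.015490; V(4,4) = 40.898959
Backward induction: V(k, i) = exp(-r*dt) * [p * V(k+1, i) + (1-p) * V(k+1, i+1)].
  V(3,0) = exp(-r*dt) * [p*0.000000 + (1-p)*0.000000] = 0.000000
  V(3,1) = exp(-r*dt) * [p*0.000000 + (1-p)*10.790000] = 5.171902
  V(3,2) = exp(-r*dt) * [p*10.790000 + (1-p)*27.015490] = 18.504725
  V(3,3) = exp(-r*dt) * [p*27.015490 + (1-p)*40.898959] = 33.513592
  V(2,0) = exp(-r*dt) * [p*0.000000 + (1-p)*5.171902] = 2.479014
  V(2,1) = exp(-r*dt) * [p*5.171902 + (1-p)*18.504725] = 11.532664
  V(2,2) = exp(-r*dt) * [p*18.504725 + (1-p)*33.513592] = 25.591582
  V(1,0) = exp(-r*dt) * [p*2.479014 + (1-p)*11.532664] = 6.804275
  V(1,1) = exp(-r*dt) * [p*11.532664 + (1-p)*25.591582] = 18.204596
  V(0,0) = exp(-r*dt) * [p*6.804275 + (1-p)*18.204596] = 12.229282

Answer: Price = V(0,0) = 12.2293


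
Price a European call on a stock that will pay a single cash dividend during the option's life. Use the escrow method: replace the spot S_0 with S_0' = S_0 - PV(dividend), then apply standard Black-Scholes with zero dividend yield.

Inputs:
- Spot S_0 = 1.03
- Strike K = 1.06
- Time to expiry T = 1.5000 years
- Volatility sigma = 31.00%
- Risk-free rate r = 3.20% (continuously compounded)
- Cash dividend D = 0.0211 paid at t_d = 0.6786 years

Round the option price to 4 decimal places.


Answer: Price = 0.1516

Derivation:
PV(D) = D * exp(-r * t_d) = 0.0211 * 0.97851888 = 0.02064675
S_0' = S_0 - PV(D) = 1.0300 - 0.02064675 = 1.00935325
d1 = (ln(S_0'/K) + (r + sigma^2/2)*T) / (sigma*sqrt(T)) = 0.18730925
d2 = d1 - sigma*sqrt(T) = -0.19236166
exp(-rT) = 0.95313379
N(d1) = 0.57429091; N(d2) = 0.42372946
C = S_0' * N(d1) - K * exp(-rT) * N(d2) = 1.00935325 * 0.57429091 - 1.0600 * 0.95313379 * 0.42372946 = 0.1516


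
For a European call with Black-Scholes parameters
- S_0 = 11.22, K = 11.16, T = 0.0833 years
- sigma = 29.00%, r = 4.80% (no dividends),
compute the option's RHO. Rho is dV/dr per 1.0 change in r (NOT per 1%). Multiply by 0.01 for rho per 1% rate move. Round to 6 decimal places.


Answer: Rho = 0.488789

Derivation:
d1 = 0.1536828558; d2 = 0.0699838116
phi(d1) = 0.3942587958; exp(-qT) = 1.0000000000; exp(-rT) = 0.9960095830
N(d2) = 0.5278967277
Rho = K*T*exp(-rT)*N(d2) = 11.1600 * 0.0833 * 0.9960095830 * 0.5278967277 = 0.488789


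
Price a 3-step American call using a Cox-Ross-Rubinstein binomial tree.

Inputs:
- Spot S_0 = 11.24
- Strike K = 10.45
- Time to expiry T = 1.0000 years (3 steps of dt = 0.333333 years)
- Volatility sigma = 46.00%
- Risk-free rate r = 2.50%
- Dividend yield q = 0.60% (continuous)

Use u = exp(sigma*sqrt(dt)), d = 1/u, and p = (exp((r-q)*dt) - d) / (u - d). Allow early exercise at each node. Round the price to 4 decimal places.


Answer: Price = V(0,0) = 2.6081

Derivation:
dt = T/N = 0.333333
u = exp(sigma*sqrt(dt)) = 1.304189; d = 1/u = 0.766760
p = (exp((r-q)*dt) - d) / (u - d) = 0.445814
Discount per step: exp(-r*dt) = 0.991701
Stock lattice S(k, i) with i counting down-moves:
  k=0: S(0,0) = 11.2400
  k=1: S(1,0) = 14.6591; S(1,1) = 8.6184
  k=2: S(2,0) = 19.1182; S(2,1) = 11.2400; S(2,2) = 6.6082
  k=3: S(3,0) = 24.9337; S(3,1) = 14.6591; S(3,2) = 8.6184; S(3,3) = 5.0669
Terminal payoffs V(N, i) = max(S_T - K, 0):
  V(3,0) = 14.483748; V(3,1) = 4.209080; V(3,2) = 0.000000; V(3,3) = 0.000000
Backward induction: V(k, i) = exp(-r*dt) * [p * V(k+1, i) + (1-p) * V(k+1, i+1)]; then take max(V_cont, immediate exercise) for American.
  V(2,0) = exp(-r*dt) * [p*14.483748 + (1-p)*4.209080] = 8.716730; exercise = 8.668206; V(2,0) = max -> 8.716730
  V(2,1) = exp(-r*dt) * [p*4.209080 + (1-p)*0.000000] = 1.860895; exercise = 0.790000; V(2,1) = max -> 1.860895
  V(2,2) = exp(-r*dt) * [p*0.000000 + (1-p)*0.000000] = 0.000000; exercise = 0.000000; V(2,2) = max -> 0.000000
  V(1,0) = exp(-r*dt) * [p*8.716730 + (1-p)*1.860895] = 4.876516; exercise = 4.209080; V(1,0) = max -> 4.876516
  V(1,1) = exp(-r*dt) * [p*1.860895 + (1-p)*0.000000] = 0.822729; exercise = 0.000000; V(1,1) = max -> 0.822729
  V(0,0) = exp(-r*dt) * [p*4.876516 + (1-p)*0.822729] = 2.608139; exercise = 0.790000; V(0,0) = max -> 2.608139


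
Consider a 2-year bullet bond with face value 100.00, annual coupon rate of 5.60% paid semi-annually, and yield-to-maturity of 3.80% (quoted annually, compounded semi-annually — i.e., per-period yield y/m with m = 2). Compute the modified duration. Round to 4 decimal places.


Answer: Modified duration = 1.8855

Derivation:
Coupon per period c = face * coupon_rate / m = 2.800000
Periods per year m = 2; per-period yield y/m = 0.019000
Number of cashflows N = 4
Cashflows (t years, CF_t, discount factor 1/(1+y/m)^(m*t), PV):
  t = 0.5000: CF_t = 2.800000, DF = 0.981354, PV = 2.747792
  t = 1.0000: CF_t = 2.800000, DF = 0.963056, PV = 2.696557
  t = 1.5000: CF_t = 2.800000, DF = 0.945099, PV = 2.646278
  t = 2.0000: CF_t = 102.800000, DF = 0.927477, PV = 95.344661
Price P = sum_t PV_t = 103.435288
First compute Macaulay numerator sum_t t * PV_t:
  t * PV_t at t = 0.5000: 1.373896
  t * PV_t at t = 1.0000: 2.696557
  t * PV_t at t = 1.5000: 3.969417
  t * PV_t at t = 2.0000: 190.689322
Macaulay duration D = 198.729192 / 103.435288 = 1.921290
Modified duration = D / (1 + y/m) = 1.921290 / (1 + 0.019000) = 1.885466


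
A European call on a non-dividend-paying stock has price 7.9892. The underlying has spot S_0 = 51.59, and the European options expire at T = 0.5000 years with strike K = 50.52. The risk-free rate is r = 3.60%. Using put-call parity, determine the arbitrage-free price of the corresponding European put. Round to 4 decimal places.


Put-call parity: C - P = S_0 * exp(-qT) - K * exp(-rT).
S_0 * exp(-qT) = 51.5900 * 1.00000000 = 51.59000000
K * exp(-rT) = 50.5200 * 0.98216103 = 49.61877535
P = C - S*exp(-qT) + K*exp(-rT)
P = 7.9892 - 51.59000000 + 49.61877535 = 6.0180

Answer: Put price = 6.0180


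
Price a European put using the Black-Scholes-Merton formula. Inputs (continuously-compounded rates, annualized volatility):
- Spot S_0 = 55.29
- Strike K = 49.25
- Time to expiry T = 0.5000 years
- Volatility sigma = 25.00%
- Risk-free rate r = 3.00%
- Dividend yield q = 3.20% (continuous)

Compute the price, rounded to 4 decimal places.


Answer: Price = 1.4111

Derivation:
d1 = (ln(S/K) + (r - q + 0.5*sigma^2) * T) / (sigma * sqrt(T)) = 0.73713163
d2 = d1 - sigma * sqrt(T) = 0.56035493
exp(-rT) = 0.98511194; exp(-qT) = 0.98412732
P = K * exp(-rT) * N(-d2) - S_0 * exp(-qT) * N(-d1)
N(-d1) = 0.23052115; N(-d2) = 0.28761868
P = 49.2500 * 0.98511194 * 0.28761868 - 55.2900 * 0.98412732 * 0.23052115 = 1.4111


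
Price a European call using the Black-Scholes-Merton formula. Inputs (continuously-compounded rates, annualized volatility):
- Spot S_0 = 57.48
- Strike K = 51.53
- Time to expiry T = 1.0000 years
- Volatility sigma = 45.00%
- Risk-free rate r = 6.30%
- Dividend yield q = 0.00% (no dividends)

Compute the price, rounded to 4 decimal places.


d1 = (ln(S/K) + (r - q + 0.5*sigma^2) * T) / (sigma * sqrt(T)) = 0.60782866
d2 = d1 - sigma * sqrt(T) = 0.15782866
exp(-rT) = 0.93894347; exp(-qT) = 1.00000000
C = S_0 * exp(-qT) * N(d1) - K * exp(-rT) * N(d2)
N(d1) = 0.72834944; N(d2) = 0.56270409
C = 57.4800 * 1.00000000 * 0.72834944 - 51.5300 * 0.93894347 * 0.56270409 = 14.6398

Answer: Price = 14.6398


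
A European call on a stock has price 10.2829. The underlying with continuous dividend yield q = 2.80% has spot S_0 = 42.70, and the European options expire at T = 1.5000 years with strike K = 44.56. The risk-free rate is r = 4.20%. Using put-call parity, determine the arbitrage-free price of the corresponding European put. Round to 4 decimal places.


Answer: Put price = 11.1785

Derivation:
Put-call parity: C - P = S_0 * exp(-qT) - K * exp(-rT).
S_0 * exp(-qT) = 42.7000 * 0.95886978 = 40.94373963
K * exp(-rT) = 44.5600 * 0.93894347 = 41.83932119
P = C - S*exp(-qT) + K*exp(-rT)
P = 10.2829 - 40.94373963 + 41.83932119 = 11.1785


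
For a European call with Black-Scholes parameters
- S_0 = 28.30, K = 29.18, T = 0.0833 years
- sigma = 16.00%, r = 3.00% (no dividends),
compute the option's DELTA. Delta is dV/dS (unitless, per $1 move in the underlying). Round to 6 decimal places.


d1 = -0.5859075680; d2 = -0.6320863510
phi(d1) = 0.3360207475; exp(-qT) = 1.0000000000; exp(-rT) = 0.9975041199
N(d1) = 0.2789688156
Delta = exp(-qT) * N(d1) = 1.0000000000 * 0.2789688156 = 0.278969

Answer: Delta = 0.278969


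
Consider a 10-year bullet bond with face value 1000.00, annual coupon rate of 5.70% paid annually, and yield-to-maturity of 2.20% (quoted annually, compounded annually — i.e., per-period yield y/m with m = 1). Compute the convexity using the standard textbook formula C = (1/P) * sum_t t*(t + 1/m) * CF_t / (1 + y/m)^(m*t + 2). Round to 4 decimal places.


Answer: Convexity = 80.1036

Derivation:
Coupon per period c = face * coupon_rate / m = 57.000000
Periods per year m = 1; per-period yield y/m = 0.022000
Number of cashflows N = 10
Cashflows (t years, CF_t, discount factor 1/(1+y/m)^(m*t), PV):
  t = 1.0000: CF_t = 57.000000, DF = 0.978474, PV = 55.772994
  t = 2.0000: CF_t = 57.000000, DF = 0.957411, PV = 54.572401
  t = 3.0000: CF_t = 57.000000, DF = 0.936801, PV = 53.397653
  t = 4.0000: CF_t = 57.000000, DF = 0.916635, PV = 52.248193
  t = 5.0000: CF_t = 57.000000, DF = 0.896903, PV = 51.123476
  t = 6.0000: CF_t = 57.000000, DF = 0.877596, PV = 50.022971
  t = 7.0000: CF_t = 57.000000, DF = 0.858704, PV = 48.946155
  t = 8.0000: CF_t = 57.000000, DF = 0.840220, PV = 47.892520
  t = 9.0000: CF_t = 57.000000, DF = 0.822133, PV = 46.861566
  t = 10.0000: CF_t = 1057.000000, DF = 0.804435, PV = 850.287960
Price P = sum_t PV_t = 1311.125889
Convexity numerator sum_t t*(t + 1/m) * CF_t / (1+y/m)^(m*t + 2):
  t = 1.0000: term = 106.795306
  t = 2.0000: term = 313.489156
  t = 3.0000: term = 613.481715
  t = 4.0000: term = 1000.459417
  t = 5.0000: term = 1468.384663
  t = 6.0000: term = 2011.485840
  t = 7.0000: term = 2624.247671
  t = 8.0000: term = 3301.401879
  t = 9.0000: term = 4037.918149
  t = 10.0000: term = 89548.212850
Convexity = (1/P) * sum = 105025.876647 / 1311.125889 = 80.103579


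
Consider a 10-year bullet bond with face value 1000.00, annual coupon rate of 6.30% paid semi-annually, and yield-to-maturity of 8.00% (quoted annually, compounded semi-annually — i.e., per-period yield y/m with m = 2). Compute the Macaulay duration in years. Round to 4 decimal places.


Answer: Macaulay duration = 7.3886 years

Derivation:
Coupon per period c = face * coupon_rate / m = 31.500000
Periods per year m = 2; per-period yield y/m = 0.040000
Number of cashflows N = 20
Cashflows (t years, CF_t, discount factor 1/(1+y/m)^(m*t), PV):
  t = 0.5000: CF_t = 31.500000, DF = 0.961538, PV = 30.288462
  t = 1.0000: CF_t = 31.500000, DF = 0.924556, PV = 29.123521
  t = 1.5000: CF_t = 31.500000, DF = 0.888996, PV = 28.003385
  t = 2.0000: CF_t = 31.500000, DF = 0.854804, PV = 26.926332
  t = 2.5000: CF_t = 31.500000, DF = 0.821927, PV = 25.890704
  t = 3.0000: CF_t = 31.500000, DF = 0.790315, PV = 24.894908
  t = 3.5000: CF_t = 31.500000, DF = 0.759918, PV = 23.937411
  t = 4.0000: CF_t = 31.500000, DF = 0.730690, PV = 23.016741
  t = 4.5000: CF_t = 31.500000, DF = 0.702587, PV = 22.131482
  t = 5.0000: CF_t = 31.500000, DF = 0.675564, PV = 21.280271
  t = 5.5000: CF_t = 31.500000, DF = 0.649581, PV = 20.461799
  t = 6.0000: CF_t = 31.500000, DF = 0.624597, PV = 19.674807
  t = 6.5000: CF_t = 31.500000, DF = 0.600574, PV = 18.918084
  t = 7.0000: CF_t = 31.500000, DF = 0.577475, PV = 18.190465
  t = 7.5000: CF_t = 31.500000, DF = 0.555265, PV = 17.490832
  t = 8.0000: CF_t = 31.500000, DF = 0.533908, PV = 16.818108
  t = 8.5000: CF_t = 31.500000, DF = 0.513373, PV = 16.171257
  t = 9.0000: CF_t = 31.500000, DF = 0.493628, PV = 15.549286
  t = 9.5000: CF_t = 31.500000, DF = 0.474642, PV = 14.951236
  t = 10.0000: CF_t = 1031.500000, DF = 0.456387, PV = 470.763135
Price P = sum_t PV_t = 884.482226
Macaulay numerator sum_t t * PV_t:
  t * PV_t at t = 0.5000: 15.144231
  t * PV_t at t = 1.0000: 29.123521
  t * PV_t at t = 1.5000: 42.005078
  t * PV_t at t = 2.0000: 53.852664
  t * PV_t at t = 2.5000: 64.726760
  t * PV_t at t = 3.0000: 74.684723
  t * PV_t at t = 3.5000: 83.780939
  t * PV_t at t = 4.0000: 92.066966
  t * PV_t at t = 4.5000: 99.591670
  t * PV_t at t = 5.0000: 106.401357
  t * PV_t at t = 5.5000: 112.539896
  t * PV_t at t = 6.0000: 118.048842
  t * PV_t at t = 6.5000: 122.967544
  t * PV_t at t = 7.0000: 127.333256
  t * PV_t at t = 7.5000: 131.181239
  t * PV_t at t = 8.0000: 134.544860
  t * PV_t at t = 8.5000: 137.455687
  t * PV_t at t = 9.0000: 139.943572
  t * PV_t at t = 9.5000: 142.036745
  t * PV_t at t = 10.0000: 4707.631350
Macaulay duration D = (sum_t t * PV_t) / P = 6535.060899 / 884.482226 = 7.388572


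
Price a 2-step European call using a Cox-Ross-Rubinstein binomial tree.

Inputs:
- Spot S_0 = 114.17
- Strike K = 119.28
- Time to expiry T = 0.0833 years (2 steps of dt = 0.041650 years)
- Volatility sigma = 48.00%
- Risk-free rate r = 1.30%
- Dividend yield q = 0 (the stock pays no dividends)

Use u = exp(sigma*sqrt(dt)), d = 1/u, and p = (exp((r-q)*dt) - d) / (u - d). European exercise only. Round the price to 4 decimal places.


Answer: Price = V(0,0) = 4.4788

Derivation:
dt = T/N = 0.041650
u = exp(sigma*sqrt(dt)) = 1.102919; d = 1/u = 0.906685
p = (exp((r-q)*dt) - d) / (u - d) = 0.478290
Discount per step: exp(-r*dt) = 0.999459
Stock lattice S(k, i) with i counting down-moves:
  k=0: S(0,0) = 114.1700
  k=1: S(1,0) = 125.9202; S(1,1) = 103.5162
  k=2: S(2,0) = 138.8798; S(2,1) = 114.1700; S(2,2) = 93.8566
Terminal payoffs V(N, i) = max(S_T - K, 0):
  V(2,0) = 19.599764; V(2,1) = 0.000000; V(2,2) = 0.000000
Backward induction: V(k, i) = exp(-r*dt) * [p * V(k+1, i) + (1-p) * V(k+1, i+1)].
  V(1,0) = exp(-r*dt) * [p*19.599764 + (1-p)*0.000000] = 9.369287
  V(1,1) = exp(-r*dt) * [p*0.000000 + (1-p)*0.000000] = 0.000000
  V(0,0) = exp(-r*dt) * [p*9.369287 + (1-p)*0.000000] = 4.478806


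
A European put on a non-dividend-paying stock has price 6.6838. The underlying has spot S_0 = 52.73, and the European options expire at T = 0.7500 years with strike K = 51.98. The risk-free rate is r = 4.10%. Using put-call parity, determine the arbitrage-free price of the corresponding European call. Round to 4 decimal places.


Put-call parity: C - P = S_0 * exp(-qT) - K * exp(-rT).
S_0 * exp(-qT) = 52.7300 * 1.00000000 = 52.73000000
K * exp(-rT) = 51.9800 * 0.96971797 = 50.40594020
C = P + S*exp(-qT) - K*exp(-rT)
C = 6.6838 + 52.73000000 - 50.40594020 = 9.0079

Answer: Call price = 9.0079


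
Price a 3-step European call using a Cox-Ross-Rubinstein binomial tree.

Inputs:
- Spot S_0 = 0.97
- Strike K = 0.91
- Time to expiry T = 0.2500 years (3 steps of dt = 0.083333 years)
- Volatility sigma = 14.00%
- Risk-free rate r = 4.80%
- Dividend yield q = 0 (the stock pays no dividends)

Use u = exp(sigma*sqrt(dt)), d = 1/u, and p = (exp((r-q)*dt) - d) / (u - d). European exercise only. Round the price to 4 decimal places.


dt = T/N = 0.083333
u = exp(sigma*sqrt(dt)) = 1.041242; d = 1/u = 0.960391
p = (exp((r-q)*dt) - d) / (u - d) = 0.539471
Discount per step: exp(-r*dt) = 0.996008
Stock lattice S(k, i) with i counting down-moves:
  k=0: S(0,0) = 0.9700
  k=1: S(1,0) = 1.0100; S(1,1) = 0.9316
  k=2: S(2,0) = 1.0517; S(2,1) = 0.9700; S(2,2) = 0.8947
  k=3: S(3,0) = 1.0950; S(3,1) = 1.0100; S(3,2) = 0.9316; S(3,3) = 0.8592
Terminal payoffs V(N, i) = max(S_T - K, 0):
  V(3,0) = 0.185033; V(3,1) = 0.100005; V(3,2) = 0.021580; V(3,3) = 0.000000
Backward induction: V(k, i) = exp(-r*dt) * [p * V(k+1, i) + (1-p) * V(k+1, i+1)].
  V(2,0) = exp(-r*dt) * [p*0.185033 + (1-p)*0.100005] = 0.145293
  V(2,1) = exp(-r*dt) * [p*0.100005 + (1-p)*0.021580] = 0.063633
  V(2,2) = exp(-r*dt) * [p*0.021580 + (1-p)*0.000000] = 0.011595
  V(1,0) = exp(-r*dt) * [p*0.145293 + (1-p)*0.063633] = 0.107256
  V(1,1) = exp(-r*dt) * [p*0.063633 + (1-p)*0.011595] = 0.039509
  V(0,0) = exp(-r*dt) * [p*0.107256 + (1-p)*0.039509] = 0.075753

Answer: Price = V(0,0) = 0.0758


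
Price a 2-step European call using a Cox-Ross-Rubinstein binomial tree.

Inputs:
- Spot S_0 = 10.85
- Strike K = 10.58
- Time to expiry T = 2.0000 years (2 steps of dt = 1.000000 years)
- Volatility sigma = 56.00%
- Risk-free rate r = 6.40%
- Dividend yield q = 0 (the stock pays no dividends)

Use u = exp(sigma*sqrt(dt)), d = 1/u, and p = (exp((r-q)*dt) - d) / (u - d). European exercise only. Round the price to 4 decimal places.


dt = T/N = 1.000000
u = exp(sigma*sqrt(dt)) = 1.750673; d = 1/u = 0.571209
p = (exp((r-q)*dt) - d) / (u - d) = 0.419583
Discount per step: exp(-r*dt) = 0.938005
Stock lattice S(k, i) with i counting down-moves:
  k=0: S(0,0) = 10.8500
  k=1: S(1,0) = 18.9948; S(1,1) = 6.1976
  k=2: S(2,0) = 33.2537; S(2,1) = 10.8500; S(2,2) = 3.5401
Terminal payoffs V(N, i) = max(S_T - K, 0):
  V(2,0) = 22.673668; V(2,1) = 0.270000; V(2,2) = 0.000000
Backward induction: V(k, i) = exp(-r*dt) * [p * V(k+1, i) + (1-p) * V(k+1, i+1)].
  V(1,0) = exp(-r*dt) * [p*22.673668 + (1-p)*0.270000] = 9.070704
  V(1,1) = exp(-r*dt) * [p*0.270000 + (1-p)*0.000000] = 0.106264
  V(0,0) = exp(-r*dt) * [p*9.070704 + (1-p)*0.106264] = 3.627823

Answer: Price = V(0,0) = 3.6278


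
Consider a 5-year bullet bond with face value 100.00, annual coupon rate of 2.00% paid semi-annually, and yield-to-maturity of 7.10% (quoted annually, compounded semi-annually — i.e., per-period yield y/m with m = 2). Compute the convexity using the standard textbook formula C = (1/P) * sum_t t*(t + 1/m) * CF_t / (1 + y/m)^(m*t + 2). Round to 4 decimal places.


Answer: Convexity = 23.9440

Derivation:
Coupon per period c = face * coupon_rate / m = 1.000000
Periods per year m = 2; per-period yield y/m = 0.035500
Number of cashflows N = 10
Cashflows (t years, CF_t, discount factor 1/(1+y/m)^(m*t), PV):
  t = 0.5000: CF_t = 1.000000, DF = 0.965717, PV = 0.965717
  t = 1.0000: CF_t = 1.000000, DF = 0.932609, PV = 0.932609
  t = 1.5000: CF_t = 1.000000, DF = 0.900637, PV = 0.900637
  t = 2.0000: CF_t = 1.000000, DF = 0.869760, PV = 0.869760
  t = 2.5000: CF_t = 1.000000, DF = 0.839942, PV = 0.839942
  t = 3.0000: CF_t = 1.000000, DF = 0.811147, PV = 0.811147
  t = 3.5000: CF_t = 1.000000, DF = 0.783338, PV = 0.783338
  t = 4.0000: CF_t = 1.000000, DF = 0.756483, PV = 0.756483
  t = 4.5000: CF_t = 1.000000, DF = 0.730549, PV = 0.730549
  t = 5.0000: CF_t = 101.000000, DF = 0.705503, PV = 71.255820
Price P = sum_t PV_t = 78.846002
Convexity numerator sum_t t*(t + 1/m) * CF_t / (1+y/m)^(m*t + 2):
  t = 0.5000: term = 0.450318
  t = 1.0000: term = 1.304640
  t = 1.5000: term = 2.519827
  t = 2.0000: term = 4.055733
  t = 2.5000: term = 5.875036
  t = 3.0000: term = 7.943072
  t = 3.5000: term = 10.227679
  t = 4.0000: term = 12.699057
  t = 4.5000: term = 15.329620
  t = 5.0000: term = 1827.480825
Convexity = (1/P) * sum = 1887.885808 / 78.846002 = 23.943964


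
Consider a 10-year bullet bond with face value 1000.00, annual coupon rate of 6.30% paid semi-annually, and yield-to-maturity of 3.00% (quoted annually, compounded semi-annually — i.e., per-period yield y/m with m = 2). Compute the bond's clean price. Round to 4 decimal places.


Answer: Price = 1283.2825

Derivation:
Coupon per period c = face * coupon_rate / m = 31.500000
Periods per year m = 2; per-period yield y/m = 0.015000
Number of cashflows N = 20
Cashflows (t years, CF_t, discount factor 1/(1+y/m)^(m*t), PV):
  t = 0.5000: CF_t = 31.500000, DF = 0.985222, PV = 31.034483
  t = 1.0000: CF_t = 31.500000, DF = 0.970662, PV = 30.575845
  t = 1.5000: CF_t = 31.500000, DF = 0.956317, PV = 30.123985
  t = 2.0000: CF_t = 31.500000, DF = 0.942184, PV = 29.678803
  t = 2.5000: CF_t = 31.500000, DF = 0.928260, PV = 29.240200
  t = 3.0000: CF_t = 31.500000, DF = 0.914542, PV = 28.808079
  t = 3.5000: CF_t = 31.500000, DF = 0.901027, PV = 28.382344
  t = 4.0000: CF_t = 31.500000, DF = 0.887711, PV = 27.962900
  t = 4.5000: CF_t = 31.500000, DF = 0.874592, PV = 27.549656
  t = 5.0000: CF_t = 31.500000, DF = 0.861667, PV = 27.142518
  t = 5.5000: CF_t = 31.500000, DF = 0.848933, PV = 26.741397
  t = 6.0000: CF_t = 31.500000, DF = 0.836387, PV = 26.346204
  t = 6.5000: CF_t = 31.500000, DF = 0.824027, PV = 25.956851
  t = 7.0000: CF_t = 31.500000, DF = 0.811849, PV = 25.573252
  t = 7.5000: CF_t = 31.500000, DF = 0.799852, PV = 25.195322
  t = 8.0000: CF_t = 31.500000, DF = 0.788031, PV = 24.822978
  t = 8.5000: CF_t = 31.500000, DF = 0.776385, PV = 24.456136
  t = 9.0000: CF_t = 31.500000, DF = 0.764912, PV = 24.094715
  t = 9.5000: CF_t = 31.500000, DF = 0.753607, PV = 23.738635
  t = 10.0000: CF_t = 1031.500000, DF = 0.742470, PV = 765.858236
Price P = sum_t PV_t = 1283.282540
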